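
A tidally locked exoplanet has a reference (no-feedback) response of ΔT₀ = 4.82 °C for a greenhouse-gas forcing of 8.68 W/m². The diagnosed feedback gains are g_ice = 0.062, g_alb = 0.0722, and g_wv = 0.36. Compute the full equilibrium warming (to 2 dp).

9.53 °C

Total gain g = 0.062 + 0.0722 + 0.36 = 0.4942.
Amplification A = 1/(1 − 0.4942) = 1.977.
ΔT = 4.82 × 1.977 = 9.53 °C.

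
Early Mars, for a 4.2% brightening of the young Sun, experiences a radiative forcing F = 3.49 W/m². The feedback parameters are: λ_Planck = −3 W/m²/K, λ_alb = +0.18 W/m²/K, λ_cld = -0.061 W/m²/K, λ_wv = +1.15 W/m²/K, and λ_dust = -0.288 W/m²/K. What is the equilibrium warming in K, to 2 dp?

Net feedback parameter λ = (−3) + (+0.18) + (-0.061) + (+1.15) + (-0.288) = -2.019 W/m²/K.
ΔT = −F/λ = −3.49/(-2.019) = 1.73 K.

1.73 K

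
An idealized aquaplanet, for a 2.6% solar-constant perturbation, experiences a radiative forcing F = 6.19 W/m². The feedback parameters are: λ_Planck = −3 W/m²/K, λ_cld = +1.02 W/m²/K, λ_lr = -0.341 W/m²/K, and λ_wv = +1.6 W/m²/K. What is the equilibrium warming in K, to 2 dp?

Net feedback parameter λ = (−3) + (+1.02) + (-0.341) + (+1.6) = -0.721 W/m²/K.
ΔT = −F/λ = −6.19/(-0.721) = 8.59 K.

8.59 K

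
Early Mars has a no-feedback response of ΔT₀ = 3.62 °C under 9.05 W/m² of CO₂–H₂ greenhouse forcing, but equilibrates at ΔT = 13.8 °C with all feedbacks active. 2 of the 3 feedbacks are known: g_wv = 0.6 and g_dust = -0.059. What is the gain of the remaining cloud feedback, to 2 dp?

Amplification A = ΔT/ΔT₀ = 13.8/3.62 = 3.812.
Total gain g = 1 − 1/A = 1 − 1/3.812 = 0.7377.
Known gains sum to 0.6 − 0.059 = 0.541.
g_cld = 0.7377 − 0.541 = 0.20.

0.20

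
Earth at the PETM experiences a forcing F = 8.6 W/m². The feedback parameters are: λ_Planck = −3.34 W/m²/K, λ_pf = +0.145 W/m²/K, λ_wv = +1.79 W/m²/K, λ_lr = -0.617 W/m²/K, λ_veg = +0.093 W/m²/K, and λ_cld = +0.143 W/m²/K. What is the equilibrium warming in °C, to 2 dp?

4.82 °C

Net feedback parameter λ = (−3.34) + (+0.145) + (+1.79) + (-0.617) + (+0.093) + (+0.143) = -1.786 W/m²/K.
ΔT = −F/λ = −8.6/(-1.786) = 4.82 °C.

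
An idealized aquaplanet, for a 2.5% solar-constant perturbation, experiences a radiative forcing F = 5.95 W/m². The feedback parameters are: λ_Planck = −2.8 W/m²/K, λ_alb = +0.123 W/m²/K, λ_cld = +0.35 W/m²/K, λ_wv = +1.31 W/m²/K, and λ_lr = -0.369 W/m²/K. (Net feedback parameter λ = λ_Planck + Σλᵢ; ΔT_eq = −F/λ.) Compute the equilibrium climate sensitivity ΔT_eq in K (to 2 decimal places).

Net feedback parameter λ = (−2.8) + (+0.123) + (+0.35) + (+1.31) + (-0.369) = -1.386 W/m²/K.
ΔT = −F/λ = −5.95/(-1.386) = 4.29 K.

4.29 K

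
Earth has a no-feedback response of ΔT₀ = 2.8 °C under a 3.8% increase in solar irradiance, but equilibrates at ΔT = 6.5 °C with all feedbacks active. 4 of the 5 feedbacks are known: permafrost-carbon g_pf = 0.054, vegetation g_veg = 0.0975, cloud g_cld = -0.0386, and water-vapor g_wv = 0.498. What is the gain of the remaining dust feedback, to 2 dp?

-0.04

Amplification A = ΔT/ΔT₀ = 6.5/2.8 = 2.321.
Total gain g = 1 − 1/A = 1 − 1/2.321 = 0.5692.
Known gains sum to 0.054 + 0.0975 − 0.0386 + 0.498 = 0.6109.
g_dust = 0.5692 − 0.6109 = -0.04.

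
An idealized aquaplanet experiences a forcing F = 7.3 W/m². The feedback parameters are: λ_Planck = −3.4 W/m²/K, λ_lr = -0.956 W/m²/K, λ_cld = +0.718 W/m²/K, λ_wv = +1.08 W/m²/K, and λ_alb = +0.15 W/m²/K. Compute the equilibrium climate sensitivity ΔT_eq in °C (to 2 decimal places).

3.03 °C

Net feedback parameter λ = (−3.4) + (-0.956) + (+0.718) + (+1.08) + (+0.15) = -2.408 W/m²/K.
ΔT = −F/λ = −7.3/(-2.408) = 3.03 °C.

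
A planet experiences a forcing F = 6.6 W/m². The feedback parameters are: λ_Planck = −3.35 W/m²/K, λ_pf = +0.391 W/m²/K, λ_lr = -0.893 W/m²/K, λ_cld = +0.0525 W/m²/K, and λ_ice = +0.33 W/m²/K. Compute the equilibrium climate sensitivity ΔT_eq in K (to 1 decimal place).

Net feedback parameter λ = (−3.35) + (+0.391) + (-0.893) + (+0.0525) + (+0.33) = -3.4695 W/m²/K.
ΔT = −F/λ = −6.6/(-3.4695) = 1.9 K.

1.9 K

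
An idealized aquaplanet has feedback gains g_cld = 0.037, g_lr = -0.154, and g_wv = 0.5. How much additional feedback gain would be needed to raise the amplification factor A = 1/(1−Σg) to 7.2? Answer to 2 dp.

0.48

Current total gain = 0.383.
Target gain for A = 7.2: g* = 1 − 1/7.2 = 0.8611.
Additional gain needed = 0.8611 − 0.383 = 0.48.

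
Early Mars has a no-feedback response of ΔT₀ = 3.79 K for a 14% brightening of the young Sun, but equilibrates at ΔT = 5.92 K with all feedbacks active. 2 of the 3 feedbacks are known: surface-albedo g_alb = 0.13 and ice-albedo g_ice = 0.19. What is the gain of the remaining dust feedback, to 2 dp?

Amplification A = ΔT/ΔT₀ = 5.92/3.79 = 1.562.
Total gain g = 1 − 1/A = 1 − 1/1.562 = 0.3598.
Known gains sum to 0.13 + 0.19 = 0.32.
g_dust = 0.3598 − 0.32 = 0.04.

0.04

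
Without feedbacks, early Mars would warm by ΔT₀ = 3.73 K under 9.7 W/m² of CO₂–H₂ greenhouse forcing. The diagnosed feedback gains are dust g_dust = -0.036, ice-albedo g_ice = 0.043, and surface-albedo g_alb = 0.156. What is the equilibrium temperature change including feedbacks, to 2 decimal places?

Total gain g = -0.036 + 0.043 + 0.156 = 0.163.
Amplification A = 1/(1 − 0.163) = 1.195.
ΔT = 3.73 × 1.195 = 4.46 K.

4.46 K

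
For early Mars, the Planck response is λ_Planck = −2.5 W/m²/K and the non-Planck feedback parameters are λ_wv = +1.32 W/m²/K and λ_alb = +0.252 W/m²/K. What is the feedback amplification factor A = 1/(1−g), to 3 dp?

2.694

Convert to gains: g_wv = 1.32/2.5 = 0.528; g_alb = 0.252/2.5 = 0.1008.
Total gain g = 0.6288.
A = 1/(1 − 0.6288) = 2.694.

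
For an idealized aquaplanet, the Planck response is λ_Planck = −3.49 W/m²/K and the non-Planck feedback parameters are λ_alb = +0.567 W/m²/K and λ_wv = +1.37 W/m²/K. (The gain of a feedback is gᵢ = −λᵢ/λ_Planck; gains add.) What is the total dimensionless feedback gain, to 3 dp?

Convert to gains: g_alb = 0.567/3.49 = 0.1625; g_wv = 1.37/3.49 = 0.3926.
Total gain g = 0.5551.

0.555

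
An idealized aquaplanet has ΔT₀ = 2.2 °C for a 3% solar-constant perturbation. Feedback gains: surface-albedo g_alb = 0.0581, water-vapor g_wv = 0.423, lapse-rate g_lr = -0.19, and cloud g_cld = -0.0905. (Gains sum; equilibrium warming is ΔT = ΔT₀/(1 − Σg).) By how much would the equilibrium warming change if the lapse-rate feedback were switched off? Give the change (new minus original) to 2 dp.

0.86 °C

Original: g = 0.2006, ΔT = 2.2/(1−0.2006) = 2.7521 °C.
Without lapse-rate: g' = 0.3906, ΔT' = 2.2/(1−0.3906) = 3.6101 °C.
Change = 3.6101 − 2.7521 = 0.86 °C.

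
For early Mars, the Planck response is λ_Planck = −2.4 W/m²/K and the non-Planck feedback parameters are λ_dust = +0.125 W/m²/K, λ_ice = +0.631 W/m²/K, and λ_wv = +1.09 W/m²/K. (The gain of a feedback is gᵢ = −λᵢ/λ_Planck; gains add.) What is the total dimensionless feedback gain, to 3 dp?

0.769

Convert to gains: g_dust = 0.125/2.4 = 0.05208; g_ice = 0.631/2.4 = 0.2629; g_wv = 1.09/2.4 = 0.4542.
Total gain g = 0.76918.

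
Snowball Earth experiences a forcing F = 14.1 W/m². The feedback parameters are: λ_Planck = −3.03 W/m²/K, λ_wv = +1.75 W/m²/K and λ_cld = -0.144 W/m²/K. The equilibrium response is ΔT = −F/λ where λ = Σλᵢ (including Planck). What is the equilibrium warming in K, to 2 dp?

9.90 K

Net feedback parameter λ = (−3.03) + (+1.75) + (-0.144) = -1.424 W/m²/K.
ΔT = −F/λ = −14.1/(-1.424) = 9.90 K.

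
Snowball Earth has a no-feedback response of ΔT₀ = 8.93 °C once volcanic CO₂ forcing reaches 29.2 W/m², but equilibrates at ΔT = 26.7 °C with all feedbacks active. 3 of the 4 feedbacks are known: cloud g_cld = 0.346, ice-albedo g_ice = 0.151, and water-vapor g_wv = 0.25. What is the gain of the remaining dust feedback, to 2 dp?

Amplification A = ΔT/ΔT₀ = 26.7/8.93 = 2.99.
Total gain g = 1 − 1/A = 1 − 1/2.99 = 0.6656.
Known gains sum to 0.346 + 0.151 + 0.25 = 0.747.
g_dust = 0.6656 − 0.747 = -0.08.

-0.08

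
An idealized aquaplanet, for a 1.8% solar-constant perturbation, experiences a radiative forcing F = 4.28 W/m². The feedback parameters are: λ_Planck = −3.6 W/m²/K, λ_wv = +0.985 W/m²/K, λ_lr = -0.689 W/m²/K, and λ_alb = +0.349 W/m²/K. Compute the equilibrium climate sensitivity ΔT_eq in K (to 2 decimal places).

Net feedback parameter λ = (−3.6) + (+0.985) + (-0.689) + (+0.349) = -2.955 W/m²/K.
ΔT = −F/λ = −4.28/(-2.955) = 1.45 K.

1.45 K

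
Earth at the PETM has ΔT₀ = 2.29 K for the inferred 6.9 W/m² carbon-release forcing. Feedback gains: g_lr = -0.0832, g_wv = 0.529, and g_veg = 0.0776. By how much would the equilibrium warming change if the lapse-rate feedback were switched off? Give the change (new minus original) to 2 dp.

Original: g = 0.5234, ΔT = 2.29/(1−0.5234) = 4.8049 K.
Without lapse-rate: g' = 0.6066, ΔT' = 2.29/(1−0.6066) = 5.8210 K.
Change = 5.8210 − 4.8049 = 1.02 K.

1.02 K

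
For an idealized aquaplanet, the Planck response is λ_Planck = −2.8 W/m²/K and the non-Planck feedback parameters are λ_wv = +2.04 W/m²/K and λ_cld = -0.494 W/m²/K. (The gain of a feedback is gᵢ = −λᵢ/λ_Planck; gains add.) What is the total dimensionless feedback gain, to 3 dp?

Convert to gains: g_wv = 2.04/2.8 = 0.7286; g_cld = -0.494/2.8 = -0.1764.
Total gain g = 0.5522.

0.552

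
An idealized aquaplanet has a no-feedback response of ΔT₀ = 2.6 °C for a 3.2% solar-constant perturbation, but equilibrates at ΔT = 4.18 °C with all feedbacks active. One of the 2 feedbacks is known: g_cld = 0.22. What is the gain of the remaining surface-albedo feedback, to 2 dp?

0.16

Amplification A = ΔT/ΔT₀ = 4.18/2.6 = 1.608.
Total gain g = 1 − 1/A = 1 − 1/1.608 = 0.3781.
The known gain is 0.22.
g_alb = 0.3781 − 0.22 = 0.16.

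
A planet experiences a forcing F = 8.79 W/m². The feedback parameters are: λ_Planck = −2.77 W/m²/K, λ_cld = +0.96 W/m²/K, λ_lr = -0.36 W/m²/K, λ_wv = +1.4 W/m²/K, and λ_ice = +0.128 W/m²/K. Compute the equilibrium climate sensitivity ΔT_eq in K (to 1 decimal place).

Net feedback parameter λ = (−2.77) + (+0.96) + (-0.36) + (+1.4) + (+0.128) = -0.642 W/m²/K.
ΔT = −F/λ = −8.79/(-0.642) = 13.7 K.

13.7 K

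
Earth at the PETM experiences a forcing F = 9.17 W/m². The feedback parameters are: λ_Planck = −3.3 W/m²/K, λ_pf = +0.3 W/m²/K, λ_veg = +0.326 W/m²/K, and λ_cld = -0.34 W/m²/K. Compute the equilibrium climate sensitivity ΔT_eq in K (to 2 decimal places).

3.04 K

Net feedback parameter λ = (−3.3) + (+0.3) + (+0.326) + (-0.34) = -3.014 W/m²/K.
ΔT = −F/λ = −9.17/(-3.014) = 3.04 K.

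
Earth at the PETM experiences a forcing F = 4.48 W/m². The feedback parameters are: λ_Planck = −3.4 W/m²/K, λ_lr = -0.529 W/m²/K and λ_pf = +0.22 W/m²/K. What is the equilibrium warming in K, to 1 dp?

1.2 K

Net feedback parameter λ = (−3.4) + (-0.529) + (+0.22) = -3.709 W/m²/K.
ΔT = −F/λ = −4.48/(-3.709) = 1.2 K.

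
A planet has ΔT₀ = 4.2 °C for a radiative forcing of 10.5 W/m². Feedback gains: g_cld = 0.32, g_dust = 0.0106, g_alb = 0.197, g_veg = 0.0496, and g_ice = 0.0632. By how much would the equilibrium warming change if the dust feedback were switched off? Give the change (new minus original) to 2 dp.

-0.33 °C

Original: g = 0.6404, ΔT = 4.2/(1−0.6404) = 11.6796 °C.
Without dust: g' = 0.6298, ΔT' = 4.2/(1−0.6298) = 11.3452 °C.
Change = 11.3452 − 11.6796 = -0.33 °C.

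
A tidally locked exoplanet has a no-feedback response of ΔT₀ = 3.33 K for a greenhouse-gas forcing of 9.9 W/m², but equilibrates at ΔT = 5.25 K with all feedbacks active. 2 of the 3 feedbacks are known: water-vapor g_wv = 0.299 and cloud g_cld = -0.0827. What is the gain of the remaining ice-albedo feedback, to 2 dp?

0.15

Amplification A = ΔT/ΔT₀ = 5.25/3.33 = 1.577.
Total gain g = 1 − 1/A = 1 − 1/1.577 = 0.3659.
Known gains sum to 0.299 − 0.0827 = 0.2163.
g_ice = 0.3659 − 0.2163 = 0.15.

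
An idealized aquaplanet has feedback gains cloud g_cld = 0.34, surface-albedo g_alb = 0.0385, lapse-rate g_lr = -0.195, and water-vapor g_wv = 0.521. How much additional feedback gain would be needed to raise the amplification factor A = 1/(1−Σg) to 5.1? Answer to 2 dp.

0.10

Current total gain = 0.7045.
Target gain for A = 5.1: g* = 1 − 1/5.1 = 0.8039.
Additional gain needed = 0.8039 − 0.7045 = 0.10.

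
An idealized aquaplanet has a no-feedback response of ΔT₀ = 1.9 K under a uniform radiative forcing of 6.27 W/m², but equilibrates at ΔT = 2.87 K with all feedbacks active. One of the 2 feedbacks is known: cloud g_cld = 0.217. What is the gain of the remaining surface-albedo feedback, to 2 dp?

Amplification A = ΔT/ΔT₀ = 2.87/1.9 = 1.511.
Total gain g = 1 − 1/A = 1 − 1/1.511 = 0.3382.
The known gain is 0.217.
g_alb = 0.3382 − 0.217 = 0.12.

0.12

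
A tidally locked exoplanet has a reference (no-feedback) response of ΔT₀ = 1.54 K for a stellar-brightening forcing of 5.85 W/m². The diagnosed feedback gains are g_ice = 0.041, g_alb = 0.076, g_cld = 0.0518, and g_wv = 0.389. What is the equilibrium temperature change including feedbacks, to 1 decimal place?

Total gain g = 0.041 + 0.076 + 0.0518 + 0.389 = 0.5578.
Amplification A = 1/(1 − 0.5578) = 2.261.
ΔT = 1.54 × 2.261 = 3.5 K.

3.5 K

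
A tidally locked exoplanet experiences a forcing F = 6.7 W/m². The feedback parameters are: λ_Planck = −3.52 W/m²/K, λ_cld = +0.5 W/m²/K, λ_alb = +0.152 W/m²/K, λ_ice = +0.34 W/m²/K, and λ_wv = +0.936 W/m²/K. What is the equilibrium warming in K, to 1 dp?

4.2 K

Net feedback parameter λ = (−3.52) + (+0.5) + (+0.152) + (+0.34) + (+0.936) = -1.592 W/m²/K.
ΔT = −F/λ = −6.7/(-1.592) = 4.2 K.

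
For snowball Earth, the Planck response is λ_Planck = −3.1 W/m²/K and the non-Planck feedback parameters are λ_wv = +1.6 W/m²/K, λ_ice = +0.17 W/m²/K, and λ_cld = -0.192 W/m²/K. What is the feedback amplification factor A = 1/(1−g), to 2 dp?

2.04

Convert to gains: g_wv = 1.6/3.1 = 0.5161; g_ice = 0.17/3.1 = 0.05484; g_cld = -0.192/3.1 = -0.06194.
Total gain g = 0.509.
A = 1/(1 − 0.509) = 2.04.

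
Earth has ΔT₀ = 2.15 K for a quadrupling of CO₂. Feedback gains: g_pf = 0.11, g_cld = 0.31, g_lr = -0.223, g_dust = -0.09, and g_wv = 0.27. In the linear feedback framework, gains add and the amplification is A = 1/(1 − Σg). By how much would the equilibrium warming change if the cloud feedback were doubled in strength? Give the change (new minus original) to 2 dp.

Original: g = 0.377, ΔT = 2.15/(1−0.377) = 3.4510 K.
With doubled cloud: g' = 0.687, ΔT' = 2.15/(1−0.687) = 6.8690 K.
Change = 6.8690 − 3.4510 = 3.42 K.

3.42 K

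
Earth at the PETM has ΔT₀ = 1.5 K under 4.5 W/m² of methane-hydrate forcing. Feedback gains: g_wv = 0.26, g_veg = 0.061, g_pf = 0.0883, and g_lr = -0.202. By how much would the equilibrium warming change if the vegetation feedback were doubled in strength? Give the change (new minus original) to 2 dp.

0.16 K

Original: g = 0.2073, ΔT = 1.5/(1−0.2073) = 1.8923 K.
With doubled vegetation: g' = 0.2683, ΔT' = 1.5/(1−0.2683) = 2.0500 K.
Change = 2.0500 − 1.8923 = 0.16 K.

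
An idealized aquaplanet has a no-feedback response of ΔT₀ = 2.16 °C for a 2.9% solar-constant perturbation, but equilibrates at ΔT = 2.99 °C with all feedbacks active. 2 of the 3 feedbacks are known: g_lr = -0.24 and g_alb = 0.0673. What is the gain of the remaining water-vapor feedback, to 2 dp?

Amplification A = ΔT/ΔT₀ = 2.99/2.16 = 1.384.
Total gain g = 1 − 1/A = 1 − 1/1.384 = 0.2775.
Known gains sum to -0.24 + 0.0673 = -0.1727.
g_wv = 0.2775 + 0.1727 = 0.45.

0.45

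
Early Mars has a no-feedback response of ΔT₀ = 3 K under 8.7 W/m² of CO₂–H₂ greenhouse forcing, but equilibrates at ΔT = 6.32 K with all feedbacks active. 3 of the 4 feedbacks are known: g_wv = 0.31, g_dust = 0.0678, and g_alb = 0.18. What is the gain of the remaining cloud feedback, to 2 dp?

Amplification A = ΔT/ΔT₀ = 6.32/3 = 2.107.
Total gain g = 1 − 1/A = 1 − 1/2.107 = 0.5254.
Known gains sum to 0.31 + 0.0678 + 0.18 = 0.5578.
g_cld = 0.5254 − 0.5578 = -0.03.

-0.03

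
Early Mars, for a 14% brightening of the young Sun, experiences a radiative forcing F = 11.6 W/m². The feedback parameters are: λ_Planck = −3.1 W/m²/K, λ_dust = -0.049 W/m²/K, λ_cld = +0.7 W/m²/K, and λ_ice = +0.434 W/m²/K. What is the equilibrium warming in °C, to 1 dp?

Net feedback parameter λ = (−3.1) + (-0.049) + (+0.7) + (+0.434) = -2.015 W/m²/K.
ΔT = −F/λ = −11.6/(-2.015) = 5.8 °C.

5.8 °C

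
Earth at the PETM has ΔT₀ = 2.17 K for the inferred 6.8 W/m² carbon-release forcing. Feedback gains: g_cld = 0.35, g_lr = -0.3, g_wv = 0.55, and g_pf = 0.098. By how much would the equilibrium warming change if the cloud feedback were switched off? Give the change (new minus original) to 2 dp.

Original: g = 0.698, ΔT = 2.17/(1−0.698) = 7.1854 K.
Without cloud: g' = 0.348, ΔT' = 2.17/(1−0.348) = 3.3282 K.
Change = 3.3282 − 7.1854 = -3.86 K.

-3.86 K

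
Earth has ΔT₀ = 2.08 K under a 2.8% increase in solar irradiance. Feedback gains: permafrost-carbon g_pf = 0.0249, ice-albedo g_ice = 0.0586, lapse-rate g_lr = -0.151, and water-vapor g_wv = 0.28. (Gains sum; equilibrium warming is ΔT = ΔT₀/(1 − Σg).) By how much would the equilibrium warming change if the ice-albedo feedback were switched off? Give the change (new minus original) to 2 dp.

-0.18 K

Original: g = 0.2125, ΔT = 2.08/(1−0.2125) = 2.6413 K.
Without ice-albedo: g' = 0.1539, ΔT' = 2.08/(1−0.1539) = 2.4583 K.
Change = 2.4583 − 2.6413 = -0.18 K.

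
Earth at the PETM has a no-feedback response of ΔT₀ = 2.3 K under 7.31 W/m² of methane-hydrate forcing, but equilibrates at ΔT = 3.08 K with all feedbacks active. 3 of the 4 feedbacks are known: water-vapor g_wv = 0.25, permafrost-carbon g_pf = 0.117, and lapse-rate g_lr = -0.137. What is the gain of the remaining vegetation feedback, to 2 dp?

Amplification A = ΔT/ΔT₀ = 3.08/2.3 = 1.339.
Total gain g = 1 − 1/A = 1 − 1/1.339 = 0.2532.
Known gains sum to 0.25 + 0.117 − 0.137 = 0.23.
g_veg = 0.2532 − 0.23 = 0.02.

0.02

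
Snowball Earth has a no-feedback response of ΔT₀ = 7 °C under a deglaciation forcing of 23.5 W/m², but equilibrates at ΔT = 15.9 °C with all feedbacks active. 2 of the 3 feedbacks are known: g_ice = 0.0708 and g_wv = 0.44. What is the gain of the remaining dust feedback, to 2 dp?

0.05

Amplification A = ΔT/ΔT₀ = 15.9/7 = 2.271.
Total gain g = 1 − 1/A = 1 − 1/2.271 = 0.5597.
Known gains sum to 0.0708 + 0.44 = 0.5108.
g_dust = 0.5597 − 0.5108 = 0.05.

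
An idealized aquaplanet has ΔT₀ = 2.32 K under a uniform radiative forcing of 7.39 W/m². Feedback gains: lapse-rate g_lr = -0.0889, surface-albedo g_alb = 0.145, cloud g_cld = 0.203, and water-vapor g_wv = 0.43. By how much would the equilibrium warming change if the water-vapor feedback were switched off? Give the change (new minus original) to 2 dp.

Original: g = 0.6891, ΔT = 2.32/(1−0.6891) = 7.4622 K.
Without water-vapor: g' = 0.2591, ΔT' = 2.32/(1−0.2591) = 3.1313 K.
Change = 3.1313 − 7.4622 = -4.33 K.

-4.33 K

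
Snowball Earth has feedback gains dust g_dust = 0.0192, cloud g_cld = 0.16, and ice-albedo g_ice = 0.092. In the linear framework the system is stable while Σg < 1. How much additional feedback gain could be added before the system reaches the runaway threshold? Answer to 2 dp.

0.73

Current total gain = 0.0192 + 0.16 + 0.092 = 0.2712.
Margin to runaway = 1 − 0.2712 = 0.73.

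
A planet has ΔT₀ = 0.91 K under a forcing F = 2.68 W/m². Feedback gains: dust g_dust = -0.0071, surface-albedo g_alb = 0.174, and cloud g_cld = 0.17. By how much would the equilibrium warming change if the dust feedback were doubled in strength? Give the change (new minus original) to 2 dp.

Original: g = 0.3369, ΔT = 0.91/(1−0.3369) = 1.3723 K.
With doubled dust: g' = 0.3298, ΔT' = 0.91/(1−0.3298) = 1.3578 K.
Change = 1.3578 − 1.3723 = -0.01 K.

-0.01 K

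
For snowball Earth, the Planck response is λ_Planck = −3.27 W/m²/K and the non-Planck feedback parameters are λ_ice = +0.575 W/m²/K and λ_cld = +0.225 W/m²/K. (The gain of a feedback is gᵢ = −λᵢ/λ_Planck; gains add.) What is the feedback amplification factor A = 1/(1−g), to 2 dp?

1.32

Convert to gains: g_ice = 0.575/3.27 = 0.1758; g_cld = 0.225/3.27 = 0.06881.
Total gain g = 0.24461.
A = 1/(1 − 0.24461) = 1.32.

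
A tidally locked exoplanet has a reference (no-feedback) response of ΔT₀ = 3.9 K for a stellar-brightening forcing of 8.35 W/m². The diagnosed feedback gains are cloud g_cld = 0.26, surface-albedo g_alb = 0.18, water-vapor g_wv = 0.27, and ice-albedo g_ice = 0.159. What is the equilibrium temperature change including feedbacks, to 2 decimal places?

Total gain g = 0.26 + 0.18 + 0.27 + 0.159 = 0.869.
Amplification A = 1/(1 − 0.869) = 7.634.
ΔT = 3.9 × 7.634 = 29.77 K.

29.77 K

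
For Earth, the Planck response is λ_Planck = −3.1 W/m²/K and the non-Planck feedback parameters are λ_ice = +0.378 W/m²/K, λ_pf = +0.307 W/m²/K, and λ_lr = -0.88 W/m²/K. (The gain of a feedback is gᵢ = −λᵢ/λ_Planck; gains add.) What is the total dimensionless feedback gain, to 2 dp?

-0.06

Convert to gains: g_ice = 0.378/3.1 = 0.1219; g_pf = 0.307/3.1 = 0.09903; g_lr = -0.88/3.1 = -0.2839.
Total gain g = -0.06297.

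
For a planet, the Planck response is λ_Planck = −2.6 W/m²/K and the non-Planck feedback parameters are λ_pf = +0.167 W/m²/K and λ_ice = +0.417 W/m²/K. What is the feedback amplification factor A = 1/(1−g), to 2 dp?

Convert to gains: g_pf = 0.167/2.6 = 0.06423; g_ice = 0.417/2.6 = 0.1604.
Total gain g = 0.22463.
A = 1/(1 − 0.22463) = 1.29.

1.29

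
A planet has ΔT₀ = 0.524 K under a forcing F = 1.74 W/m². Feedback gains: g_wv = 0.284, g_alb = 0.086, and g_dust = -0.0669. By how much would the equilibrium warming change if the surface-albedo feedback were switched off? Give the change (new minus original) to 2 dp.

-0.08 K

Original: g = 0.3031, ΔT = 0.524/(1−0.3031) = 0.7519 K.
Without surface-albedo: g' = 0.2171, ΔT' = 0.524/(1−0.2171) = 0.6693 K.
Change = 0.6693 − 0.7519 = -0.08 K.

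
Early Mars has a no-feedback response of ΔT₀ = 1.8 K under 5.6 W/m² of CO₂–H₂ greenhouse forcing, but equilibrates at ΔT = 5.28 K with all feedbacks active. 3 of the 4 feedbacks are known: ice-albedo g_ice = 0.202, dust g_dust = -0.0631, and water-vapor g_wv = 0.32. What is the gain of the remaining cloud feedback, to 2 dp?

Amplification A = ΔT/ΔT₀ = 5.28/1.8 = 2.933.
Total gain g = 1 − 1/A = 1 − 1/2.933 = 0.6591.
Known gains sum to 0.202 − 0.0631 + 0.32 = 0.4589.
g_cld = 0.6591 − 0.4589 = 0.20.

0.20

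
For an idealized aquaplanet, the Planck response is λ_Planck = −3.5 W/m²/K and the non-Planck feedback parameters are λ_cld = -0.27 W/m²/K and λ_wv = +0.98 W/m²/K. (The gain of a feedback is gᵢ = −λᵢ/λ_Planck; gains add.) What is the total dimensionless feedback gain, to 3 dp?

Convert to gains: g_cld = -0.27/3.5 = -0.07714; g_wv = 0.98/3.5 = 0.28.
Total gain g = 0.20286.

0.203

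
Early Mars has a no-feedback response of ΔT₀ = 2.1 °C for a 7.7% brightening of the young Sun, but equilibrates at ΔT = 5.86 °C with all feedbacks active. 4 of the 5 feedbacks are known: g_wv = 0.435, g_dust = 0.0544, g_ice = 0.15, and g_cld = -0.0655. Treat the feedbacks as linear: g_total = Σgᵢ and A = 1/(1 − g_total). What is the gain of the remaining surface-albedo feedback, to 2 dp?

Amplification A = ΔT/ΔT₀ = 5.86/2.1 = 2.79.
Total gain g = 1 − 1/A = 1 − 1/2.79 = 0.6416.
Known gains sum to 0.435 + 0.0544 + 0.15 − 0.0655 = 0.5739.
g_alb = 0.6416 − 0.5739 = 0.07.

0.07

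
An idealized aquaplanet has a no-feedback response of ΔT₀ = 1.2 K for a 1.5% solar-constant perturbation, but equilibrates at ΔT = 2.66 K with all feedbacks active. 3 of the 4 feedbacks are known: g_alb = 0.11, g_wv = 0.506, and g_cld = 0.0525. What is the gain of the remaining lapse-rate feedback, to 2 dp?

-0.12

Amplification A = ΔT/ΔT₀ = 2.66/1.2 = 2.217.
Total gain g = 1 − 1/A = 1 − 1/2.217 = 0.5489.
Known gains sum to 0.11 + 0.506 + 0.0525 = 0.6685.
g_lr = 0.5489 − 0.6685 = -0.12.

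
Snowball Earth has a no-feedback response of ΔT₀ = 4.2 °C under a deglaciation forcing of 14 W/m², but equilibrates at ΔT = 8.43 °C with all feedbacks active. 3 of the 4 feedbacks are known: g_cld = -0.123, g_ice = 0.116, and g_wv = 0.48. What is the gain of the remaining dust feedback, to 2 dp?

Amplification A = ΔT/ΔT₀ = 8.43/4.2 = 2.007.
Total gain g = 1 − 1/A = 1 − 1/2.007 = 0.5017.
Known gains sum to -0.123 + 0.116 + 0.48 = 0.473.
g_dust = 0.5017 − 0.473 = 0.03.

0.03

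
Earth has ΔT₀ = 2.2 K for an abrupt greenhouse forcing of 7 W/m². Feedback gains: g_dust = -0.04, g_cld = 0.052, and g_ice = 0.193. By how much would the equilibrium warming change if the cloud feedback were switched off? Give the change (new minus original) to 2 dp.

-0.17 K

Original: g = 0.205, ΔT = 2.2/(1−0.205) = 2.7673 K.
Without cloud: g' = 0.153, ΔT' = 2.2/(1−0.153) = 2.5974 K.
Change = 2.5974 − 2.7673 = -0.17 K.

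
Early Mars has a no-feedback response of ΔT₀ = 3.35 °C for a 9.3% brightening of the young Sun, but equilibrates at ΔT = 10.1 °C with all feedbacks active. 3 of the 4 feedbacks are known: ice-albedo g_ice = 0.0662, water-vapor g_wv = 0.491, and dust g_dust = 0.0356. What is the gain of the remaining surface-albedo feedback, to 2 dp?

Amplification A = ΔT/ΔT₀ = 10.1/3.35 = 3.015.
Total gain g = 1 − 1/A = 1 − 1/3.015 = 0.6683.
Known gains sum to 0.0662 + 0.491 + 0.0356 = 0.5928.
g_alb = 0.6683 − 0.5928 = 0.08.

0.08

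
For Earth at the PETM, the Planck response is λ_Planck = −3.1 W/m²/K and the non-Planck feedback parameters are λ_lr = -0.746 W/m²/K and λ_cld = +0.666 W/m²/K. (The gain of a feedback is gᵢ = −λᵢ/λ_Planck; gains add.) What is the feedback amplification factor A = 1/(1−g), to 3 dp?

Convert to gains: g_lr = -0.746/3.1 = -0.2406; g_cld = 0.666/3.1 = 0.2148.
Total gain g = -0.0258.
A = 1/(1 + 0.0258) = 0.975.

0.975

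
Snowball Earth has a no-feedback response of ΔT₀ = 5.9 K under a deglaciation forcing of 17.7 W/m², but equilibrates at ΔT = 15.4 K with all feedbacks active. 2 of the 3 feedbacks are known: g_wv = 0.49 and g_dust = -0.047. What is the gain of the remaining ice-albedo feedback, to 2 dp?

Amplification A = ΔT/ΔT₀ = 15.4/5.9 = 2.61.
Total gain g = 1 − 1/A = 1 − 1/2.61 = 0.6169.
Known gains sum to 0.49 − 0.047 = 0.443.
g_ice = 0.6169 − 0.443 = 0.17.

0.17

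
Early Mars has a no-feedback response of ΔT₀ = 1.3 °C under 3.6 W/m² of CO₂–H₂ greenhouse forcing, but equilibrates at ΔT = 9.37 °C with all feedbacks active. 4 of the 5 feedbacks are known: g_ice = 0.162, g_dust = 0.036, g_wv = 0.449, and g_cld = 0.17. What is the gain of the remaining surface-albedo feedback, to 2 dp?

0.04

Amplification A = ΔT/ΔT₀ = 9.37/1.3 = 7.208.
Total gain g = 1 − 1/A = 1 − 1/7.208 = 0.8613.
Known gains sum to 0.162 + 0.036 + 0.449 + 0.17 = 0.817.
g_alb = 0.8613 − 0.817 = 0.04.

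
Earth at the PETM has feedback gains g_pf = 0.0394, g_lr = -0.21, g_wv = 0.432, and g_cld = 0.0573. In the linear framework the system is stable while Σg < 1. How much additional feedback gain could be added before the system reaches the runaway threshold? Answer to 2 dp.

Current total gain = 0.0394 − 0.21 + 0.432 + 0.0573 = 0.3187.
Margin to runaway = 1 − 0.3187 = 0.68.

0.68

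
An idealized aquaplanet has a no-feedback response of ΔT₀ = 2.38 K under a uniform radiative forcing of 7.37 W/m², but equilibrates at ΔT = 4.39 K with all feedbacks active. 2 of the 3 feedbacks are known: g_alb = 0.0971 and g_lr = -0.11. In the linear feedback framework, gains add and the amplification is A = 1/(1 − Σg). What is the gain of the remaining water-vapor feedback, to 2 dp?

Amplification A = ΔT/ΔT₀ = 4.39/2.38 = 1.845.
Total gain g = 1 − 1/A = 1 − 1/1.845 = 0.458.
Known gains sum to 0.0971 − 0.11 = -0.0129.
g_wv = 0.458 + 0.0129 = 0.47.

0.47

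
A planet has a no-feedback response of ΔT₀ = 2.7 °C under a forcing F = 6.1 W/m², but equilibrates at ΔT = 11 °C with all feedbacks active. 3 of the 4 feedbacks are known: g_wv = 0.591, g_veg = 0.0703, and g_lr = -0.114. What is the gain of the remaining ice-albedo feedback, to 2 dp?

0.21

Amplification A = ΔT/ΔT₀ = 11/2.7 = 4.074.
Total gain g = 1 − 1/A = 1 − 1/4.074 = 0.7545.
Known gains sum to 0.591 + 0.0703 − 0.114 = 0.5473.
g_ice = 0.7545 − 0.5473 = 0.21.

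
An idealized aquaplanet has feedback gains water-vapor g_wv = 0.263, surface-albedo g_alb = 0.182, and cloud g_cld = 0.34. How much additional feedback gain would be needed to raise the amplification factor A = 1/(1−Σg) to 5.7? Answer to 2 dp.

Current total gain = 0.785.
Target gain for A = 5.7: g* = 1 − 1/5.7 = 0.8246.
Additional gain needed = 0.8246 − 0.785 = 0.04.

0.04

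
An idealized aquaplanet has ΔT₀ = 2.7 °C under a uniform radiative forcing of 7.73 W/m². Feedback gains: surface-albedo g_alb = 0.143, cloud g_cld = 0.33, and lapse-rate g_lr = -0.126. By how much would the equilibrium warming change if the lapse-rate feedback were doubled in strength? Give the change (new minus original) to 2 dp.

Original: g = 0.347, ΔT = 2.7/(1−0.347) = 4.1348 °C.
With doubled lapse-rate: g' = 0.221, ΔT' = 2.7/(1−0.221) = 3.4660 °C.
Change = 3.4660 − 4.1348 = -0.67 °C.

-0.67 °C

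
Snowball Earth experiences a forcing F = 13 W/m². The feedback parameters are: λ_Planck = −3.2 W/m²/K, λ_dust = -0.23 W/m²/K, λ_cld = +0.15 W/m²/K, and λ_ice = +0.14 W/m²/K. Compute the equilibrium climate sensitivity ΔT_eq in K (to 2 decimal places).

Net feedback parameter λ = (−3.2) + (-0.23) + (+0.15) + (+0.14) = -3.14 W/m²/K.
ΔT = −F/λ = −13/(-3.14) = 4.14 K.

4.14 K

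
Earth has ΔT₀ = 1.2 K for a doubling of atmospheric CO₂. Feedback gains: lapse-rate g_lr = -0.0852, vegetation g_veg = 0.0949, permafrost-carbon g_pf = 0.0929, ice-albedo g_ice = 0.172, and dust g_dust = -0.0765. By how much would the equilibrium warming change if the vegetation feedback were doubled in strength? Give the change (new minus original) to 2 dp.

Original: g = 0.1981, ΔT = 1.2/(1−0.1981) = 1.4964 K.
With doubled vegetation: g' = 0.293, ΔT' = 1.2/(1−0.293) = 1.6973 K.
Change = 1.6973 − 1.4964 = 0.20 K.

0.20 K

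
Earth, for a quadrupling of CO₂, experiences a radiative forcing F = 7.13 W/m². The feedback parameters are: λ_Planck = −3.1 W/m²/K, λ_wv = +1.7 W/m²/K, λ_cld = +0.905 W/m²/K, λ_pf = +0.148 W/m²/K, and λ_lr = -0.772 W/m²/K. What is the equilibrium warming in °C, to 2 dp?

6.37 °C

Net feedback parameter λ = (−3.1) + (+1.7) + (+0.905) + (+0.148) + (-0.772) = -1.119 W/m²/K.
ΔT = −F/λ = −7.13/(-1.119) = 6.37 °C.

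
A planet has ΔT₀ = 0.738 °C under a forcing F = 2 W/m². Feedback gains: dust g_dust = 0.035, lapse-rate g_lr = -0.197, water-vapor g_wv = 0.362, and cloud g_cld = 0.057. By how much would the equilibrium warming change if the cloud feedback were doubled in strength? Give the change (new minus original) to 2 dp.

0.08 °C

Original: g = 0.257, ΔT = 0.738/(1−0.257) = 0.9933 °C.
With doubled cloud: g' = 0.314, ΔT' = 0.738/(1−0.314) = 1.0758 °C.
Change = 1.0758 − 0.9933 = 0.08 °C.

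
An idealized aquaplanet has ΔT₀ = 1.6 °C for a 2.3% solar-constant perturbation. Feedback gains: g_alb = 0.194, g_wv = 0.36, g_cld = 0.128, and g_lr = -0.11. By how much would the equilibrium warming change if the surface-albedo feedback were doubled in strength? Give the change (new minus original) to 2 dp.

Original: g = 0.572, ΔT = 1.6/(1−0.572) = 3.7383 °C.
With doubled surface-albedo: g' = 0.766, ΔT' = 1.6/(1−0.766) = 6.8376 °C.
Change = 6.8376 − 3.7383 = 3.10 °C.

3.10 °C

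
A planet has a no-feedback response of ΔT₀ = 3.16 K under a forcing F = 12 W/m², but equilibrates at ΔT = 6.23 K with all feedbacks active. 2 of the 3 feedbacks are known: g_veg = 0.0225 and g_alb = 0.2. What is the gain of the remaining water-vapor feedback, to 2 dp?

Amplification A = ΔT/ΔT₀ = 6.23/3.16 = 1.972.
Total gain g = 1 − 1/A = 1 − 1/1.972 = 0.4929.
Known gains sum to 0.0225 + 0.2 = 0.2225.
g_wv = 0.4929 − 0.2225 = 0.27.

0.27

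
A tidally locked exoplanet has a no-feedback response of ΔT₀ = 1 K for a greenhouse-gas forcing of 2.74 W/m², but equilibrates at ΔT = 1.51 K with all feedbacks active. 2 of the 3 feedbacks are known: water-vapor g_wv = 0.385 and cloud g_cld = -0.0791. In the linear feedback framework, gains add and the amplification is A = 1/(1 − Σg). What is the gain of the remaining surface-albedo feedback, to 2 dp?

0.03

Amplification A = ΔT/ΔT₀ = 1.51/1 = 1.51.
Total gain g = 1 − 1/A = 1 − 1/1.51 = 0.3377.
Known gains sum to 0.385 − 0.0791 = 0.3059.
g_alb = 0.3377 − 0.3059 = 0.03.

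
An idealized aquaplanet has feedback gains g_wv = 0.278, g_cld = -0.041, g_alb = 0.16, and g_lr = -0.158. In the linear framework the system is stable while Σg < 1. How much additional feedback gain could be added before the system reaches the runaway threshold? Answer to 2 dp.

Current total gain = 0.278 − 0.041 + 0.16 − 0.158 = 0.239.
Margin to runaway = 1 − 0.239 = 0.76.

0.76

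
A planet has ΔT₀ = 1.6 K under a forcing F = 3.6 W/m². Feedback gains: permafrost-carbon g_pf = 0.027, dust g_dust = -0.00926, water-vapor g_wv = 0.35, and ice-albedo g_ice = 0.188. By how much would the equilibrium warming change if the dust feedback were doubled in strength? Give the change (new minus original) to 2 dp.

Original: g = 0.55574, ΔT = 1.6/(1−0.55574) = 3.6015 K.
With doubled dust: g' = 0.54648, ΔT' = 1.6/(1−0.54648) = 3.5280 K.
Change = 3.5280 − 3.6015 = -0.07 K.

-0.07 K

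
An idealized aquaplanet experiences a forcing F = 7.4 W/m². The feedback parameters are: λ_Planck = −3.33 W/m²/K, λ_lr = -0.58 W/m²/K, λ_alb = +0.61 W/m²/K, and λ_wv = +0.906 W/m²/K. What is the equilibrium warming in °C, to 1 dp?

3.1 °C

Net feedback parameter λ = (−3.33) + (-0.58) + (+0.61) + (+0.906) = -2.394 W/m²/K.
ΔT = −F/λ = −7.4/(-2.394) = 3.1 °C.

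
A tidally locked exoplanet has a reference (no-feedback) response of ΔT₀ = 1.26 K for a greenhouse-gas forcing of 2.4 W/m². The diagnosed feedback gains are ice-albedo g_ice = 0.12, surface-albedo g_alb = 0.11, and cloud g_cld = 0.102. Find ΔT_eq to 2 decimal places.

1.89 K

Total gain g = 0.12 + 0.11 + 0.102 = 0.332.
Amplification A = 1/(1 − 0.332) = 1.497.
ΔT = 1.26 × 1.497 = 1.89 K.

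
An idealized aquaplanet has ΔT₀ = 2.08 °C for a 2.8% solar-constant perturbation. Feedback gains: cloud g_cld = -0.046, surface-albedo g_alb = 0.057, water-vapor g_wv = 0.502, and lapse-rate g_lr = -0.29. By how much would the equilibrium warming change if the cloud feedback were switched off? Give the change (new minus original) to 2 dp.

0.17 °C

Original: g = 0.223, ΔT = 2.08/(1−0.223) = 2.6770 °C.
Without cloud: g' = 0.269, ΔT' = 2.08/(1−0.269) = 2.8454 °C.
Change = 2.8454 − 2.6770 = 0.17 °C.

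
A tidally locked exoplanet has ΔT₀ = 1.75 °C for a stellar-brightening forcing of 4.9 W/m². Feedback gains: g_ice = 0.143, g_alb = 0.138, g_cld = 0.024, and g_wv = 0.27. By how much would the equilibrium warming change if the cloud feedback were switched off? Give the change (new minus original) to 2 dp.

Original: g = 0.575, ΔT = 1.75/(1−0.575) = 4.1176 °C.
Without cloud: g' = 0.551, ΔT' = 1.75/(1−0.551) = 3.8976 °C.
Change = 3.8976 − 4.1176 = -0.22 °C.

-0.22 °C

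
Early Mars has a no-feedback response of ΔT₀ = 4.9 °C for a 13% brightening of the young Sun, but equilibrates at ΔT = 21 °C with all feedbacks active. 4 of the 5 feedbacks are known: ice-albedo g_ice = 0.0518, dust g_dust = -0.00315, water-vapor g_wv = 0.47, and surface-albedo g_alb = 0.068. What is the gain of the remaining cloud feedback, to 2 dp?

0.18

Amplification A = ΔT/ΔT₀ = 21/4.9 = 4.286.
Total gain g = 1 − 1/A = 1 − 1/4.286 = 0.7667.
Known gains sum to 0.0518 − 0.00315 + 0.47 + 0.068 = 0.58665.
g_cld = 0.7667 − 0.58665 = 0.18.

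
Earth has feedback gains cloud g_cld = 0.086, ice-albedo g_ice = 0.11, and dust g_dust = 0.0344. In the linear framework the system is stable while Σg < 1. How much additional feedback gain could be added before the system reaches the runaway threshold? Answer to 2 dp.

Current total gain = 0.086 + 0.11 + 0.0344 = 0.2304.
Margin to runaway = 1 − 0.2304 = 0.77.

0.77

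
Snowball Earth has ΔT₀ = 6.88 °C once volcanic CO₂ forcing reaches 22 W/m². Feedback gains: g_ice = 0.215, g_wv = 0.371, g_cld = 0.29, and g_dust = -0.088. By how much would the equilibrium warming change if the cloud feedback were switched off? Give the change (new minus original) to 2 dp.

Original: g = 0.788, ΔT = 6.88/(1−0.788) = 32.4528 °C.
Without cloud: g' = 0.498, ΔT' = 6.88/(1−0.498) = 13.7052 °C.
Change = 13.7052 − 32.4528 = -18.75 °C.

-18.75 °C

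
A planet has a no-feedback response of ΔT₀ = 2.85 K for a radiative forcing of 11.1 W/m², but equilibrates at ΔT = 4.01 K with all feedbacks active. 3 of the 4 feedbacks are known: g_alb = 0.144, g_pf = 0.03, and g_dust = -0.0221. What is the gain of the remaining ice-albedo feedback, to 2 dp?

Amplification A = ΔT/ΔT₀ = 4.01/2.85 = 1.407.
Total gain g = 1 − 1/A = 1 − 1/1.407 = 0.2893.
Known gains sum to 0.144 + 0.03 − 0.0221 = 0.1519.
g_ice = 0.2893 − 0.1519 = 0.14.

0.14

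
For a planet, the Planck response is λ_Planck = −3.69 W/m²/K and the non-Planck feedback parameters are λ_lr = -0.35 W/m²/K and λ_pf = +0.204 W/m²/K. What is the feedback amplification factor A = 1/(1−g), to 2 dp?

Convert to gains: g_lr = -0.35/3.69 = -0.09485; g_pf = 0.204/3.69 = 0.05528.
Total gain g = -0.03957.
A = 1/(1 + 0.03957) = 0.96.

0.96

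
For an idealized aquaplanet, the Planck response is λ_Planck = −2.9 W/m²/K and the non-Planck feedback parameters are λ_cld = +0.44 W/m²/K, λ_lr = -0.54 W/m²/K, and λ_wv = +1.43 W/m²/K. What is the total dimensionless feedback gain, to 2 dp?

Convert to gains: g_cld = 0.44/2.9 = 0.1517; g_lr = -0.54/2.9 = -0.1862; g_wv = 1.43/2.9 = 0.4931.
Total gain g = 0.4586.

0.46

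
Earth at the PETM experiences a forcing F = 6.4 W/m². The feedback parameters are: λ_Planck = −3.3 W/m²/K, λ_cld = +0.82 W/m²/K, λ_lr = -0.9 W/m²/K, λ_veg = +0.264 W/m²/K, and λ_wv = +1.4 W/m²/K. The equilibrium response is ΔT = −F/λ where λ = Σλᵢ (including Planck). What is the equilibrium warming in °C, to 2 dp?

Net feedback parameter λ = (−3.3) + (+0.82) + (-0.9) + (+0.264) + (+1.4) = -1.716 W/m²/K.
ΔT = −F/λ = −6.4/(-1.716) = 3.73 °C.

3.73 °C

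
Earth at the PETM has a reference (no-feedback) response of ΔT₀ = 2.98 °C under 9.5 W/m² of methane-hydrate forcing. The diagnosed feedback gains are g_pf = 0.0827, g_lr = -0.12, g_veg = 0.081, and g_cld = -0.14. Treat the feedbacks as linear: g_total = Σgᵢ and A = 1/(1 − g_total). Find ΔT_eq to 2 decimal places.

Total gain g = 0.0827 − 0.12 + 0.081 − 0.14 = -0.0963.
Amplification A = 1/(1 + 0.0963) = 0.9122.
ΔT = 2.98 × 0.9122 = 2.72 °C.

2.72 °C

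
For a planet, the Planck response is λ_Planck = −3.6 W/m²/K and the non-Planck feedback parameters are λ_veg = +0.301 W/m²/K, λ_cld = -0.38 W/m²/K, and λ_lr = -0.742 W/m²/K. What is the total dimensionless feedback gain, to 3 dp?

Convert to gains: g_veg = 0.301/3.6 = 0.08361; g_cld = -0.38/3.6 = -0.1056; g_lr = -0.742/3.6 = -0.2061.
Total gain g = -0.22809.

-0.228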